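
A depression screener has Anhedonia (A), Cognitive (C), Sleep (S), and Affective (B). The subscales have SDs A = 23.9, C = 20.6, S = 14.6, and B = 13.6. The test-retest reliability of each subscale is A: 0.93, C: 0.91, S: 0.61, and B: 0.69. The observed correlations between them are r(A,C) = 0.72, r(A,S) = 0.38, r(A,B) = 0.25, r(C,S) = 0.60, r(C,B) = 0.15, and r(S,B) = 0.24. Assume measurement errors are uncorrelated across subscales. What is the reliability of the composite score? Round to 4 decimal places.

0.9288

Var(A+C+S+B) = 23.9² + 20.6² + 14.6² + 13.6² + 2·[23.9·20.6·0.72 + 23.9·14.6·0.38 + 23.9·13.6·0.25 + 20.6·14.6·0.60 + 20.6·13.6·0.15 + 14.6·13.6·0.24] = 1393.69 + 1676.95 = 3070.64.
Because errors are independent across components, Cov(Tᵢ,Tⱼ) = Cov(Xᵢ,Xⱼ); the off-diagonal part of the true-score variance is the same as above.
True-score variance = [23.9²·0.93 + 20.6²·0.91 + 14.6²·0.61 + 13.6²·0.69] + 1676.95 = 1175.04 + 1676.95 = 2852.
Reliability = 2852 / 3070.64 = 0.9288.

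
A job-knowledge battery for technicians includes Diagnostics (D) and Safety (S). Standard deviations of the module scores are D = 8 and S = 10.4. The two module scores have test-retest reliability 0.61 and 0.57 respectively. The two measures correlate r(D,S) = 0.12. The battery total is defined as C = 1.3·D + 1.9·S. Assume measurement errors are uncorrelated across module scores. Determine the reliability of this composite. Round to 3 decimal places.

Var(C) = 1.3²·8² + 1.9²·10.4² + 2·[2.47·8·10.4·0.12] = 498.618 + 49.321 = 547.939.
With uncorrelated errors the cross-covariances are all true-score covariance, so they carry over unchanged; only the diagonal terms shrink to ρᵢσᵢ².
True-score variance = [1.3²·8²·0.61 + 1.9²·10.4²·0.57] + 49.321 = 288.538 + 49.321 = 337.859.
Reliability = 337.859 / 547.939 = 0.617.

0.617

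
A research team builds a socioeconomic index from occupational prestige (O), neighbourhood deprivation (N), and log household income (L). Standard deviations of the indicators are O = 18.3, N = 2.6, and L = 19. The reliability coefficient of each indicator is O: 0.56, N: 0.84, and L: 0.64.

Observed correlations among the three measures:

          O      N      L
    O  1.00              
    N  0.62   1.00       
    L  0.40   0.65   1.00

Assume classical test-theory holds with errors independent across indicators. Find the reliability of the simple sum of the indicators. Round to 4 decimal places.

0.7478

Var(O+N+L) = 18.3² + 2.6² + 19² + 2·[18.3·2.6·0.62 + 18.3·19·0.40 + 2.6·19·0.65] = 702.65 + 401.379 = 1104.03.
Under uncorrelated errors the observed covariances equal the true-score covariances, so only the own-variance terms attenuate.
True-score variance = [18.3²·0.56 + 2.6²·0.84 + 19²·0.64] + 401.379 = 424.257 + 401.379 = 825.636.
Reliability = 825.636 / 1104.03 = 0.7478.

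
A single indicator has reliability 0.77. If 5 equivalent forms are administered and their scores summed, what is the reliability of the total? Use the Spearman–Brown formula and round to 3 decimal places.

ρ_k = kρ / (1 + (k−1)ρ) = 5·0.77 / (1 + 4·0.77) = 3.850 / 4.080 = 0.944.

0.944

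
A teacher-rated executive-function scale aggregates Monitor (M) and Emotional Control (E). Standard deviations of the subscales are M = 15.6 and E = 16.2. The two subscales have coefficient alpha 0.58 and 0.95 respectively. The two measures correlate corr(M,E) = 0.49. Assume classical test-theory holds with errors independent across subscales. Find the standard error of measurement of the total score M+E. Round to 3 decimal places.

10.739

Var(total) = 505.8 + 247.666 = 753.466.
True-score variance = 390.467 + 247.666 = 638.132, so reliability = 0.8469.
Error variance = 753.466 − 638.132 = 115.333; SEM = √115.333 = 10.739.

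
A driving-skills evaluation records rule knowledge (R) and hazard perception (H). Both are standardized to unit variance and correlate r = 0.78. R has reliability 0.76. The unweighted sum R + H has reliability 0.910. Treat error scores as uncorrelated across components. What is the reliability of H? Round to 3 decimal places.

Var(R+H) = 2 + 2·0.78 = 3.560.
True-score variance = ρ_R + ρ_H + 2·0.78, so 0.910 = (0.76 + ρ_H + 1.56) / 3.560.
ρ_H = 0.910·3.560 − 0.76 − 1.56 = 0.920.

0.920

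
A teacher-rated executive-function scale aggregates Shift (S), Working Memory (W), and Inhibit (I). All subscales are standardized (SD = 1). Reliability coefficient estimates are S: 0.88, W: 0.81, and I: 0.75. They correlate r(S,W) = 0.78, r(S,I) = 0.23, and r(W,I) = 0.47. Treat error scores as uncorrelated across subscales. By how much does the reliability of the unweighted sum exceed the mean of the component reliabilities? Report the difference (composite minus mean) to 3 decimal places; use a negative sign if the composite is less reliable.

0.093

Var(sum) = 3 + 2.96 = 5.96; true-score variance = 2.44 + 2.96 = 5.4; composite reliability = 0.9060.
Mean component reliability = 0.8133.
Difference = 0.9060 − 0.8133 = 0.093.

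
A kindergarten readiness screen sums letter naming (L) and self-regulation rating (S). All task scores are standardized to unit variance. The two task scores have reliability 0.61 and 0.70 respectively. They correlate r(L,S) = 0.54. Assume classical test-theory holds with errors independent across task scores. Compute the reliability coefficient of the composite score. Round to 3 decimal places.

0.776

Var(L+S) = 2 + 2·[0.54] = 2 + 1.08 = 3.08.
Under uncorrelated errors the observed covariances equal the true-score covariances, so only the own-variance terms attenuate.
True-score variance = [0.61 + 0.70] + 1.08 = 1.31 + 1.08 = 2.39.
Reliability = 2.39 / 3.08 = 0.776.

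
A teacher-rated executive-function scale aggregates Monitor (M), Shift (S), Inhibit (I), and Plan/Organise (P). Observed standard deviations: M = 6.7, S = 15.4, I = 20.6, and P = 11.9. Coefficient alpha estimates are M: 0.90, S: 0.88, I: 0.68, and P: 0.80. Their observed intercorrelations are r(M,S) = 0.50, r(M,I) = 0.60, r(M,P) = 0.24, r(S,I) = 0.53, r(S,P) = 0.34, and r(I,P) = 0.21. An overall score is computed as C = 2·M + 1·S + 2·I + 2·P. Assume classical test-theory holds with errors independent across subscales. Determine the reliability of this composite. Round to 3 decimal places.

Var(C) = 2²·6.7² + 15.4² + 2²·20.6² + 2²·11.9² + 2·[2·6.7·15.4·0.50 + 4·6.7·20.6·0.60 + 4·6.7·11.9·0.24 + 2·15.4·20.6·0.53 + 2·15.4·11.9·0.34 + 4·20.6·11.9·0.21] = 2680.6 + 2355.56 = 5036.16.
Under uncorrelated errors the observed covariances equal the true-score covariances, so only the own-variance terms attenuate.
True-score variance = [2²·6.7²·0.90 + 15.4²·0.88 + 2²·20.6²·0.68 + 2²·11.9²·0.80] + 2355.56 = 1977.72 + 2355.56 = 4333.27.
Reliability = 4333.27 / 5036.16 = 0.860.

0.860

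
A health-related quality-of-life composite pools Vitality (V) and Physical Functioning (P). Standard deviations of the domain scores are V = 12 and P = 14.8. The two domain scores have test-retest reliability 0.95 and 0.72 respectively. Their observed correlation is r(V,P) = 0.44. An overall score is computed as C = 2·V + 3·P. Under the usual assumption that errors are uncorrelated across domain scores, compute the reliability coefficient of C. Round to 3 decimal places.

0.833

Var(C) = 2²·12² + 3²·14.8² + 2·[6·12·14.8·0.44] = 2547.36 + 937.728 = 3485.09.
Under uncorrelated errors the observed covariances equal the true-score covariances, so only the own-variance terms attenuate.
True-score variance = [2²·12²·0.95 + 3²·14.8²·0.72] + 937.728 = 1966.58 + 937.728 = 2904.31.
Reliability = 2904.31 / 3485.09 = 0.833.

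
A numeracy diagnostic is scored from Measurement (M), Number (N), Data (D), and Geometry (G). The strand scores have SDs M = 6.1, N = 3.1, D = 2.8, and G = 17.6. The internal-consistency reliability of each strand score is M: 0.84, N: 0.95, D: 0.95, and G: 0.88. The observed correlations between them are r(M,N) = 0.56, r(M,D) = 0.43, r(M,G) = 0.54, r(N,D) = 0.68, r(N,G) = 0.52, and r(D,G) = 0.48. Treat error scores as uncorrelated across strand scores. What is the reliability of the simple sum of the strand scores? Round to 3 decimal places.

0.930

Var(M+N+D+G) = 6.1² + 3.1² + 2.8² + 17.6² + 2·[6.1·3.1·0.56 + 6.1·2.8·0.43 + 6.1·17.6·0.54 + 3.1·2.8·0.68 + 3.1·17.6·0.52 + 2.8·17.6·0.48] = 364.42 + 267.673 = 632.093.
Because errors are independent across components, Cov(Tᵢ,Tⱼ) = Cov(Xᵢ,Xⱼ); the off-diagonal part of the true-score variance is the same as above.
True-score variance = [6.1²·0.84 + 3.1²·0.95 + 2.8²·0.95 + 17.6²·0.88] + 267.673 = 320.423 + 267.673 = 588.096.
Reliability = 588.096 / 632.093 = 0.930.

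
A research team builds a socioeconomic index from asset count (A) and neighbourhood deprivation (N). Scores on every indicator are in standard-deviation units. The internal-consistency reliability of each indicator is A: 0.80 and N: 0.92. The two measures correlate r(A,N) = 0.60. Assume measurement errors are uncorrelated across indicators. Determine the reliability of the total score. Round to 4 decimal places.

Var(A+N) = 2 + 2·[0.60] = 2 + 1.2 = 3.2.
Under uncorrelated errors the observed covariances equal the true-score covariances, so only the own-variance terms attenuate.
True-score variance = [0.80 + 0.92] + 1.2 = 1.72 + 1.2 = 2.92.
Reliability = 2.92 / 3.2 = 0.9125.

0.9125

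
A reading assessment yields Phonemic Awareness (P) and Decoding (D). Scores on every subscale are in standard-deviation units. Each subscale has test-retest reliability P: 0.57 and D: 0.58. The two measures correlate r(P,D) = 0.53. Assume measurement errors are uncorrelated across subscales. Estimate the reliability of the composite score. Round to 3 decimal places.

Var(P+D) = 2 + 2·[0.53] = 2 + 1.06 = 3.06.
Under uncorrelated errors the observed covariances equal the true-score covariances, so only the own-variance terms attenuate.
True-score variance = [0.57 + 0.58] + 1.06 = 1.15 + 1.06 = 2.21.
Reliability = 2.21 / 3.06 = 0.722.

0.722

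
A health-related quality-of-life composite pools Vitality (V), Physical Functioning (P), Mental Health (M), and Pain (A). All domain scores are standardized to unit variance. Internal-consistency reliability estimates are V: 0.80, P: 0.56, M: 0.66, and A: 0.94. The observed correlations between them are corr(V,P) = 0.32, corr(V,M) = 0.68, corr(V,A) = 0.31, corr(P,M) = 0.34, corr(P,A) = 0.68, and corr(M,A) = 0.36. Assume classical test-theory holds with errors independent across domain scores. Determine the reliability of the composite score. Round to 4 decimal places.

0.8891

Var(V+P+M+A) = 4 + 2·[0.32 + 0.68 + 0.31 + 0.34 + 0.68 + 0.36] = 4 + 5.38 = 9.38.
With uncorrelated errors the cross-covariances are all true-score covariance, so they carry over unchanged; only the diagonal terms shrink to ρᵢσᵢ².
True-score variance = [0.80 + 0.56 + 0.66 + 0.94] + 5.38 = 2.96 + 5.38 = 8.34.
Reliability = 8.34 / 9.38 = 0.8891.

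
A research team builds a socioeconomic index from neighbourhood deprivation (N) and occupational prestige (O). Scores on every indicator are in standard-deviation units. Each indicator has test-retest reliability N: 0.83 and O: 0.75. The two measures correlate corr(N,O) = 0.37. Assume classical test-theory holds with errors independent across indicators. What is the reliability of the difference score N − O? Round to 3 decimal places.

0.667

Var(N−O) = 1 + 1 − 2·0.37 = 2 − 0.74 = 1.26.
Under uncorrelated errors the observed covariances equal the true-score covariances, so only the own-variance terms attenuate.
True-score variance = [0.83 + 0.75] − 0.74 = 1.58 − 0.74 = 0.84.
Reliability = 0.84 / 1.26 = 0.667.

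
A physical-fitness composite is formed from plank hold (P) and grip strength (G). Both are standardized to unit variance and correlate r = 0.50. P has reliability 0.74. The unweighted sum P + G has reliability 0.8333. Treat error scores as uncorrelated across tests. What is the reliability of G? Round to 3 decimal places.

Var(P+G) = 2 + 2·0.50 = 3.000.
True-score variance = ρ_P + ρ_G + 2·0.50, so 0.8333 = (0.74 + ρ_G + 1.00) / 3.000.
ρ_G = 0.8333·3.000 − 0.74 − 1.00 = 0.760.

0.760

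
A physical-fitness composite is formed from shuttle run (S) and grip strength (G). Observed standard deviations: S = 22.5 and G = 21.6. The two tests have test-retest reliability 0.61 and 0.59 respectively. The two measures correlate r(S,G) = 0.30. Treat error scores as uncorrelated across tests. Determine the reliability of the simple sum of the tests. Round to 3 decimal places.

0.693

Var(S+G) = 22.5² + 21.6² + 2·[22.5·21.6·0.30] = 972.81 + 291.6 = 1264.41.
Because errors are independent across components, Cov(Tᵢ,Tⱼ) = Cov(Xᵢ,Xⱼ); the off-diagonal part of the true-score variance is the same as above.
True-score variance = [22.5²·0.61 + 21.6²·0.59] + 291.6 = 584.083 + 291.6 = 875.683.
Reliability = 875.683 / 1264.41 = 0.693.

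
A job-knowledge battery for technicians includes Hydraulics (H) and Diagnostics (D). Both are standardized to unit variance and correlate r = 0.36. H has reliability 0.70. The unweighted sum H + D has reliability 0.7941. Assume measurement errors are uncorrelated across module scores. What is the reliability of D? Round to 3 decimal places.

Var(H+D) = 2 + 2·0.36 = 2.720.
True-score variance = ρ_H + ρ_D + 2·0.36, so 0.7941 = (0.70 + ρ_D + 0.72) / 2.720.
ρ_D = 0.7941·2.720 − 0.70 − 0.72 = 0.740.

0.740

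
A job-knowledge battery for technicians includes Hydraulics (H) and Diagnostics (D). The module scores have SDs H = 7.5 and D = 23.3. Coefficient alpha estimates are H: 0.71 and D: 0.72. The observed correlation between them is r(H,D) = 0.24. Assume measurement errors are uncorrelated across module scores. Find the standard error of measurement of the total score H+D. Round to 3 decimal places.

12.974

Var(total) = 599.14 + 83.88 = 683.02.
True-score variance = 430.818 + 83.88 = 514.698, so reliability = 0.7536.
Error variance = 683.02 − 514.698 = 168.322; SEM = √168.322 = 12.974.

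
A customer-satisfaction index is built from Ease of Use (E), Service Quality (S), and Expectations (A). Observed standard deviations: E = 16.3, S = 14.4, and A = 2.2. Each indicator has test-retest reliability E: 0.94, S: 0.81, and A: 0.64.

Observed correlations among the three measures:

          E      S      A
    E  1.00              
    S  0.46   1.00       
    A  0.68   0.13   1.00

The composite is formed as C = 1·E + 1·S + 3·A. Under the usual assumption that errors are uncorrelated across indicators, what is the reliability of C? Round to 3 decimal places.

0.921

Var(C) = 16.3² + 14.4² + 3²·2.2² + 2·[16.3·14.4·0.46 + 3·16.3·2.2·0.68 + 3·14.4·2.2·0.13] = 516.61 + 386.962 = 903.572.
Under uncorrelated errors the observed covariances equal the true-score covariances, so only the own-variance terms attenuate.
True-score variance = [16.3²·0.94 + 14.4²·0.81 + 3²·2.2²·0.64] + 386.962 = 445.589 + 386.962 = 832.55.
Reliability = 832.55 / 903.572 = 0.921.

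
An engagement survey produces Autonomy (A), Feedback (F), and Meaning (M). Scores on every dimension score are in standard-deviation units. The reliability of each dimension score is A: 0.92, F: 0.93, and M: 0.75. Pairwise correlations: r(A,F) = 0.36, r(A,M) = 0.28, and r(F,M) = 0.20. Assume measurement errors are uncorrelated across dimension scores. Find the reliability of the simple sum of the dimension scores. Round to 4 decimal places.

Var(A+F+M) = 3 + 2·[0.36 + 0.28 + 0.20] = 3 + 1.68 = 4.68.
Under uncorrelated errors the observed covariances equal the true-score covariances, so only the own-variance terms attenuate.
True-score variance = [0.92 + 0.93 + 0.75] + 1.68 = 2.6 + 1.68 = 4.28.
Reliability = 4.28 / 4.68 = 0.9145.

0.9145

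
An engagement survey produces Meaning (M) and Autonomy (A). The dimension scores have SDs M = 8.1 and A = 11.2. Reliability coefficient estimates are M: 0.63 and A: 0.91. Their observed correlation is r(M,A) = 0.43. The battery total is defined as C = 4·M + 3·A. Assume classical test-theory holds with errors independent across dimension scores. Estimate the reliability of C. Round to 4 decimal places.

0.8427

Var(C) = 4²·8.1² + 3²·11.2² + 2·[12·8.1·11.2·0.43] = 2178.72 + 936.23 = 3114.95.
Under uncorrelated errors the observed covariances equal the true-score covariances, so only the own-variance terms attenuate.
True-score variance = [4²·8.1²·0.63 + 3²·11.2²·0.91] + 936.23 = 1688.7 + 936.23 = 2624.93.
Reliability = 2624.93 / 3114.95 = 0.8427.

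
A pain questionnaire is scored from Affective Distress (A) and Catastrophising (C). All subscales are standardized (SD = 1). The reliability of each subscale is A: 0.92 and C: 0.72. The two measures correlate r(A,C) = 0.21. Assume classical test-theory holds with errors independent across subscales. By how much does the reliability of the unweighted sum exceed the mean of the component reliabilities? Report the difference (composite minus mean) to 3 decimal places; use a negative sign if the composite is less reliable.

0.031

Var(sum) = 2 + 0.42 = 2.42; true-score variance = 1.64 + 0.42 = 2.06; composite reliability = 0.8512.
Mean component reliability = 0.8200.
Difference = 0.8512 − 0.8200 = 0.031.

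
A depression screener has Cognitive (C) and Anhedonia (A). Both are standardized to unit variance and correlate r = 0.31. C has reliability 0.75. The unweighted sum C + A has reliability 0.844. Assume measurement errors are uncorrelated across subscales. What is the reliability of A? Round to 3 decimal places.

0.841

Var(C+A) = 2 + 2·0.31 = 2.620.
True-score variance = ρ_C + ρ_A + 2·0.31, so 0.844 = (0.75 + ρ_A + 0.62) / 2.620.
ρ_A = 0.844·2.620 − 0.75 − 0.62 = 0.841.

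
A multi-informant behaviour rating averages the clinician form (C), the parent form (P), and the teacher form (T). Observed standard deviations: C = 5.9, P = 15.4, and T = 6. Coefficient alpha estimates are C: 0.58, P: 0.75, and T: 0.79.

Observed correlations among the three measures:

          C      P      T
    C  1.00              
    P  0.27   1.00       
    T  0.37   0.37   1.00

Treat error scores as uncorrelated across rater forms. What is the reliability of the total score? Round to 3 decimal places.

0.820

Var(C+P+T) = 5.9² + 15.4² + 6² + 2·[5.9·15.4·0.27 + 5.9·6·0.37 + 15.4·6·0.37] = 307.97 + 143.636 = 451.606.
Because errors are independent across components, Cov(Tᵢ,Tⱼ) = Cov(Xᵢ,Xⱼ); the off-diagonal part of the true-score variance is the same as above.
True-score variance = [5.9²·0.58 + 15.4²·0.75 + 6²·0.79] + 143.636 = 226.5 + 143.636 = 370.136.
Reliability = 370.136 / 451.606 = 0.820.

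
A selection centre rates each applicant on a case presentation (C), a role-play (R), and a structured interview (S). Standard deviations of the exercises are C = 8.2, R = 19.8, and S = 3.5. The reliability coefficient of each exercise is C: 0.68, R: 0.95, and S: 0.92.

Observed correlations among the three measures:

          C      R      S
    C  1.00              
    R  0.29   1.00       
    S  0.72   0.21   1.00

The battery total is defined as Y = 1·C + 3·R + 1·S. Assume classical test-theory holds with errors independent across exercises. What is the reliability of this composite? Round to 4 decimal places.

Var(Y) = 8.2² + 3²·19.8² + 3.5² + 2·[3·8.2·19.8·0.29 + 8.2·3.5·0.72 + 3·19.8·3.5·0.21] = 3607.85 + 411.152 = 4019.
Under uncorrelated errors the observed covariances equal the true-score covariances, so only the own-variance terms attenuate.
True-score variance = [8.2²·0.68 + 3²·19.8²·0.95 + 3.5²·0.92] + 411.152 = 3408.94 + 411.152 = 3820.09.
Reliability = 3820.09 / 4019 = 0.9505.

0.9505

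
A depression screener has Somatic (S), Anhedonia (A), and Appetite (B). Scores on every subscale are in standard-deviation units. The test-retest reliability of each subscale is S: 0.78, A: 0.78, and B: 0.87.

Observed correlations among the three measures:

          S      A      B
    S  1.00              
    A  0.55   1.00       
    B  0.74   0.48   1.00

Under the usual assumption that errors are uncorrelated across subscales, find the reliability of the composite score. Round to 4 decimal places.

0.9128

Var(S+A+B) = 3 + 2·[0.55 + 0.74 + 0.48] = 3 + 3.54 = 6.54.
With uncorrelated errors the cross-covariances are all true-score covariance, so they carry over unchanged; only the diagonal terms shrink to ρᵢσᵢ².
True-score variance = [0.78 + 0.78 + 0.87] + 3.54 = 2.43 + 3.54 = 5.97.
Reliability = 5.97 / 6.54 = 0.9128.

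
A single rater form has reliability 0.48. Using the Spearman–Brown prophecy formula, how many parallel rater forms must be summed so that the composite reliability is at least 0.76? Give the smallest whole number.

4

k ≥ ρ*(1−ρ₁)/(ρ₁(1−ρ*)) = 0.76·0.52 / (0.48·0.24) = 3.431.
Smallest integer k = 4.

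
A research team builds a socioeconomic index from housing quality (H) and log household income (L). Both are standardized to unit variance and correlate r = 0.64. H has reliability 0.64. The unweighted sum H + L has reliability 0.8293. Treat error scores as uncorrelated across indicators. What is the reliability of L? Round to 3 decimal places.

0.800

Var(H+L) = 2 + 2·0.64 = 3.280.
True-score variance = ρ_H + ρ_L + 2·0.64, so 0.8293 = (0.64 + ρ_L + 1.28) / 3.280.
ρ_L = 0.8293·3.280 − 0.64 − 1.28 = 0.800.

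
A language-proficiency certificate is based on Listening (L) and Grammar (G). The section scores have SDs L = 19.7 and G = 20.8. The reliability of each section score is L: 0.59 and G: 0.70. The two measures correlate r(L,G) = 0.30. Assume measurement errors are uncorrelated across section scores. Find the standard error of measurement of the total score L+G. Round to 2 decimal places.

17.00

Var(total) = 820.73 + 245.856 = 1066.59.
True-score variance = 531.821 + 245.856 = 777.677, so reliability = 0.7291.
Error variance = 1066.59 − 777.677 = 288.909; SEM = √288.909 = 17.00.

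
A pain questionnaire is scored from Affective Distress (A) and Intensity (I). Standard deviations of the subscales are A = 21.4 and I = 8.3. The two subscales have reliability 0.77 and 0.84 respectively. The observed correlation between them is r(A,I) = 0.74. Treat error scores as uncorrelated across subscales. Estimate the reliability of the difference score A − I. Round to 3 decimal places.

Var(A−I) = 21.4² + 8.3² − 2·21.4·8.3·0.74 = 526.85 − 262.878 = 263.972.
With uncorrelated errors the cross-covariances are all true-score covariance, so they carry over unchanged; only the diagonal terms shrink to ρᵢσᵢ².
True-score variance = [21.4²·0.77 + 8.3²·0.84] − 262.878 = 410.497 − 262.878 = 147.619.
Reliability = 147.619 / 263.972 = 0.559.

0.559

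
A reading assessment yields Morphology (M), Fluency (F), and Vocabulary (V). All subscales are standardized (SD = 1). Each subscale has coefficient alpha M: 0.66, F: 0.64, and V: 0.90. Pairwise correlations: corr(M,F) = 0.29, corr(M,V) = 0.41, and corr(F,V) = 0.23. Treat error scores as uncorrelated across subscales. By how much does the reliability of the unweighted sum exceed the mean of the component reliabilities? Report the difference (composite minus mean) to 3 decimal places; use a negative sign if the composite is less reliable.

Var(sum) = 3 + 1.86 = 4.86; true-score variance = 2.2 + 1.86 = 4.06; composite reliability = 0.8354.
Mean component reliability = 0.7333.
Difference = 0.8354 − 0.7333 = 0.102.

0.102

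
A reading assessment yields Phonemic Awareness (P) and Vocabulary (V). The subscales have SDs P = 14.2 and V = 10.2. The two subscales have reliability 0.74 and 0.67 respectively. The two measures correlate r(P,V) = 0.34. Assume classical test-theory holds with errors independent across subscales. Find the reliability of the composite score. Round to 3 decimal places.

Var(P+V) = 14.2² + 10.2² + 2·[14.2·10.2·0.34] = 305.68 + 98.4912 = 404.171.
Because errors are independent across components, Cov(Tᵢ,Tⱼ) = Cov(Xᵢ,Xⱼ); the off-diagonal part of the true-score variance is the same as above.
True-score variance = [14.2²·0.74 + 10.2²·0.67] + 98.4912 = 218.92 + 98.4912 = 317.412.
Reliability = 317.412 / 404.171 = 0.785.

0.785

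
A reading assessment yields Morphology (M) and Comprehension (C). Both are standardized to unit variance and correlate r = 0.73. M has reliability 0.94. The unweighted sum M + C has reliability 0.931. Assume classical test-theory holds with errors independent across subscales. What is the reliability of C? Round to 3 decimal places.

Var(M+C) = 2 + 2·0.73 = 3.460.
True-score variance = ρ_M + ρ_C + 2·0.73, so 0.931 = (0.94 + ρ_C + 1.46) / 3.460.
ρ_C = 0.931·3.460 − 0.94 − 1.46 = 0.821.

0.821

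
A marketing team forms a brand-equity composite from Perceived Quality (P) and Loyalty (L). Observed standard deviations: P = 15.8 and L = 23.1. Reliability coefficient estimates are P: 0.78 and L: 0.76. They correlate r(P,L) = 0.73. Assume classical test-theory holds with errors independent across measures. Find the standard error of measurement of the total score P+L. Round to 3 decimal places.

13.527

Var(total) = 783.25 + 532.871 = 1316.12.
True-score variance = 600.263 + 532.871 = 1133.13, so reliability = 0.8610.
Error variance = 1316.12 − 1133.13 = 182.987; SEM = √182.987 = 13.527.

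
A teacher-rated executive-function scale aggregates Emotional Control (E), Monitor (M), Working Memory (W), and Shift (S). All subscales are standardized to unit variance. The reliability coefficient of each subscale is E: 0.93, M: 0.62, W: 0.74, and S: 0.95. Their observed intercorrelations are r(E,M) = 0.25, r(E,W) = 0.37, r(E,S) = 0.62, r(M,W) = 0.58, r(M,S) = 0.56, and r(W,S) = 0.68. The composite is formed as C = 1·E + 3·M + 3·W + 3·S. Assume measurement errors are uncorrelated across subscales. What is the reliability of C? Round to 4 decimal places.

0.9079

Var(C) = 1 + 3² + 3² + 3² + 2·[3·0.25 + 3·0.37 + 3·0.62 + 9·0.58 + 9·0.56 + 9·0.68] = 28 + 40.2 = 68.2.
With uncorrelated errors the cross-covariances are all true-score covariance, so they carry over unchanged; only the diagonal terms shrink to ρᵢσᵢ².
True-score variance = [0.93 + 3²·0.62 + 3²·0.74 + 3²·0.95] + 40.2 = 21.72 + 40.2 = 61.92.
Reliability = 61.92 / 68.2 = 0.9079.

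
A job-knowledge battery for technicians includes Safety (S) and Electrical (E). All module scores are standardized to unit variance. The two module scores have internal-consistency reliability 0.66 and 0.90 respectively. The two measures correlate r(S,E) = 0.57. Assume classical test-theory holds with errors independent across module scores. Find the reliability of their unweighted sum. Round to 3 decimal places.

0.860

Var(S+E) = 2 + 2·[0.57] = 2 + 1.14 = 3.14.
With uncorrelated errors the cross-covariances are all true-score covariance, so they carry over unchanged; only the diagonal terms shrink to ρᵢσᵢ².
True-score variance = [0.66 + 0.90] + 1.14 = 1.56 + 1.14 = 2.7.
Reliability = 2.7 / 3.14 = 0.860.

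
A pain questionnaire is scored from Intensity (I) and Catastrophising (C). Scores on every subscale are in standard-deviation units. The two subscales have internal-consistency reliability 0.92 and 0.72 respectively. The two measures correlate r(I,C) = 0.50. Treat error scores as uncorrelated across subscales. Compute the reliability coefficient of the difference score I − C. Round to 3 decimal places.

Var(I−C) = 1 + 1 − 2·0.50 = 2 − 1 = 1.
With uncorrelated errors the cross-covariances are all true-score covariance, so they carry over unchanged; only the diagonal terms shrink to ρᵢσᵢ².
True-score variance = [0.92 + 0.72] − 1 = 1.64 − 1 = 0.64.
Reliability = 0.64 / 1 = 0.640.

0.640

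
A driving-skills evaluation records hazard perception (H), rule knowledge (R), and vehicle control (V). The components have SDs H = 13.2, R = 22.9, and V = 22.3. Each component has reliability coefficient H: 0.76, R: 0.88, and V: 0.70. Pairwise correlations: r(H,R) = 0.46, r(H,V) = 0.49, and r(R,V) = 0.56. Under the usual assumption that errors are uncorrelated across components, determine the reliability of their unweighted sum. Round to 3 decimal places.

Var(H+R+V) = 13.2² + 22.9² + 22.3² + 2·[13.2·22.9·0.46 + 13.2·22.3·0.49 + 22.9·22.3·0.56] = 1195.94 + 1138.52 = 2334.46.
Under uncorrelated errors the observed covariances equal the true-score covariances, so only the own-variance terms attenuate.
True-score variance = [13.2²·0.76 + 22.9²·0.88 + 22.3²·0.70] + 1138.52 = 942.006 + 1138.52 = 2080.53.
Reliability = 2080.53 / 2334.46 = 0.891.

0.891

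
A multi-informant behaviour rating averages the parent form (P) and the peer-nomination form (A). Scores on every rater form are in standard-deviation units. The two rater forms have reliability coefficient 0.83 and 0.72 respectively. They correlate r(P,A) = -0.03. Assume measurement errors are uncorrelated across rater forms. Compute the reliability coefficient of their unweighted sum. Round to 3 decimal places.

Var(P+A) = 2 + 2·[(-0.03)] = 2 − 0.06 = 1.94.
Because errors are independent across components, Cov(Tᵢ,Tⱼ) = Cov(Xᵢ,Xⱼ); the off-diagonal part of the true-score variance is the same as above.
True-score variance = [0.83 + 0.72] − 0.06 = 1.55 − 0.06 = 1.49.
Reliability = 1.49 / 1.94 = 0.768.

0.768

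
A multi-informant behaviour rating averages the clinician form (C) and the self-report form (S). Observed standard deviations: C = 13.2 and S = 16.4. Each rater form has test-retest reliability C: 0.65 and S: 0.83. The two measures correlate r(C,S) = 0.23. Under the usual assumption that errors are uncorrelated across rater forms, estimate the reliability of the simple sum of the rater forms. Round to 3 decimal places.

Var(C+S) = 13.2² + 16.4² + 2·[13.2·16.4·0.23] = 443.2 + 99.5808 = 542.781.
Because errors are independent across components, Cov(Tᵢ,Tⱼ) = Cov(Xᵢ,Xⱼ); the off-diagonal part of the true-score variance is the same as above.
True-score variance = [13.2²·0.65 + 16.4²·0.83] + 99.5808 = 336.493 + 99.5808 = 436.074.
Reliability = 436.074 / 542.781 = 0.803.

0.803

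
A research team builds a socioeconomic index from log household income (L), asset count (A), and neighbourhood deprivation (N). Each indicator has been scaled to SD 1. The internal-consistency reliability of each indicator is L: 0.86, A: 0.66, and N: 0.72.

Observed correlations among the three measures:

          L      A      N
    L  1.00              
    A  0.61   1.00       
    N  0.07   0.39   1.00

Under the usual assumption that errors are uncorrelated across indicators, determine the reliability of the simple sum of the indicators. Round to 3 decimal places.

Var(L+A+N) = 3 + 2·[0.61 + 0.07 + 0.39] = 3 + 2.14 = 5.14.
With uncorrelated errors the cross-covariances are all true-score covariance, so they carry over unchanged; only the diagonal terms shrink to ρᵢσᵢ².
True-score variance = [0.86 + 0.66 + 0.72] + 2.14 = 2.24 + 2.14 = 4.38.
Reliability = 4.38 / 5.14 = 0.852.

0.852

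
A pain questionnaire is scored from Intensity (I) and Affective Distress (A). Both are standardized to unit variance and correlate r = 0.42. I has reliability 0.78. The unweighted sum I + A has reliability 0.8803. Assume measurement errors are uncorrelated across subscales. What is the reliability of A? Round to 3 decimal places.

0.880

Var(I+A) = 2 + 2·0.42 = 2.840.
True-score variance = ρ_I + ρ_A + 2·0.42, so 0.8803 = (0.78 + ρ_A + 0.84) / 2.840.
ρ_A = 0.8803·2.840 − 0.78 − 0.84 = 0.880.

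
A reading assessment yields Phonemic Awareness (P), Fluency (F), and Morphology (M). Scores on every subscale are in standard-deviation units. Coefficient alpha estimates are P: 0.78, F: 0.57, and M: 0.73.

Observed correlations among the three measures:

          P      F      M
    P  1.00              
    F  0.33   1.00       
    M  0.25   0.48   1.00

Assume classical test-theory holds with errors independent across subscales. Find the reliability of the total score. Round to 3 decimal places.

0.820

Var(P+F+M) = 3 + 2·[0.33 + 0.25 + 0.48] = 3 + 2.12 = 5.12.
Because errors are independent across components, Cov(Tᵢ,Tⱼ) = Cov(Xᵢ,Xⱼ); the off-diagonal part of the true-score variance is the same as above.
True-score variance = [0.78 + 0.57 + 0.73] + 2.12 = 2.08 + 2.12 = 4.2.
Reliability = 4.2 / 5.12 = 0.820.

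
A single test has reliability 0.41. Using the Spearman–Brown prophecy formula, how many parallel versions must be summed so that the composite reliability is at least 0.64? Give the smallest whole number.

3

k ≥ ρ*(1−ρ₁)/(ρ₁(1−ρ*)) = 0.64·0.59 / (0.41·0.36) = 2.558.
Smallest integer k = 3.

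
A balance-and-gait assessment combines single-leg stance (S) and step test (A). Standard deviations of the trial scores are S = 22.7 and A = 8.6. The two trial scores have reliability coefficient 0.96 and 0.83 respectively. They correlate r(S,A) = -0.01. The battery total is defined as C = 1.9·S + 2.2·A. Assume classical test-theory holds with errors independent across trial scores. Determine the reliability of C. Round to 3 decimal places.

Var(C) = 1.9²·22.7² + 2.2²·8.6² + 2·[4.18·22.7·8.6·(-0.01)] = 2218.16 − 16.3204 = 2201.84.
With uncorrelated errors the cross-covariances are all true-score covariance, so they carry over unchanged; only the diagonal terms shrink to ρᵢσᵢ².
True-score variance = [1.9²·22.7²·0.96 + 2.2²·8.6²·0.83] − 16.3204 = 2082.9 − 16.3204 = 2066.58.
Reliability = 2066.58 / 2201.84 = 0.939.

0.939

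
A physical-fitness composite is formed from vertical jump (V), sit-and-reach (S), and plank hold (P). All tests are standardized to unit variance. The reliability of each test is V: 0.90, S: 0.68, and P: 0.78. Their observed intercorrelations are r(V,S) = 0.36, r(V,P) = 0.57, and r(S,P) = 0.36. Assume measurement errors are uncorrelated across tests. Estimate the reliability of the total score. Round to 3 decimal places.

Var(V+S+P) = 3 + 2·[0.36 + 0.57 + 0.36] = 3 + 2.58 = 5.58.
Under uncorrelated errors the observed covariances equal the true-score covariances, so only the own-variance terms attenuate.
True-score variance = [0.90 + 0.68 + 0.78] + 2.58 = 2.36 + 2.58 = 4.94.
Reliability = 4.94 / 5.58 = 0.885.

0.885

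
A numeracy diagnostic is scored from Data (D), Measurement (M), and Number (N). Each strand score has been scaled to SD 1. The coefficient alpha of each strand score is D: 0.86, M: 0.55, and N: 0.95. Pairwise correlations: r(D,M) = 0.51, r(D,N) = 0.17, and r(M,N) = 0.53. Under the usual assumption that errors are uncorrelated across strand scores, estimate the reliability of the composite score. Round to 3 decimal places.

0.882

Var(D+M+N) = 3 + 2·[0.51 + 0.17 + 0.53] = 3 + 2.42 = 5.42.
Because errors are independent across components, Cov(Tᵢ,Tⱼ) = Cov(Xᵢ,Xⱼ); the off-diagonal part of the true-score variance is the same as above.
True-score variance = [0.86 + 0.55 + 0.95] + 2.42 = 2.36 + 2.42 = 4.78.
Reliability = 4.78 / 5.42 = 0.882.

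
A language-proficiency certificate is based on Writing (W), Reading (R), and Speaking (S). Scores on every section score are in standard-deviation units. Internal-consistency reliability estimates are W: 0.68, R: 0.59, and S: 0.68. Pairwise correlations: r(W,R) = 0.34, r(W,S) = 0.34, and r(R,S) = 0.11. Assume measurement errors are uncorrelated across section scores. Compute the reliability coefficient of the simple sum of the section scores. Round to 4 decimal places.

0.7707

Var(W+R+S) = 3 + 2·[0.34 + 0.34 + 0.11] = 3 + 1.58 = 4.58.
Under uncorrelated errors the observed covariances equal the true-score covariances, so only the own-variance terms attenuate.
True-score variance = [0.68 + 0.59 + 0.68] + 1.58 = 1.95 + 1.58 = 3.53.
Reliability = 3.53 / 4.58 = 0.7707.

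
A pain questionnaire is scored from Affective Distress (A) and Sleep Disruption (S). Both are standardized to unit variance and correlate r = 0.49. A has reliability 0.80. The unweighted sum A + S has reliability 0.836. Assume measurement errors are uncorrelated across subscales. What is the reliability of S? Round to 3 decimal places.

Var(A+S) = 2 + 2·0.49 = 2.980.
True-score variance = ρ_A + ρ_S + 2·0.49, so 0.836 = (0.80 + ρ_S + 0.98) / 2.980.
ρ_S = 0.836·2.980 − 0.80 − 0.98 = 0.711.

0.711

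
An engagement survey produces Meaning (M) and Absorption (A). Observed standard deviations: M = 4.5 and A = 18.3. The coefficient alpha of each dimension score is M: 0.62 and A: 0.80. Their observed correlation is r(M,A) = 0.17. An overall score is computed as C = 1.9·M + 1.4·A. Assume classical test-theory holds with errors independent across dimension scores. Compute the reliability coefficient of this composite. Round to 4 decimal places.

0.8022

Var(C) = 1.9²·4.5² + 1.4²·18.3² + 2·[2.66·4.5·18.3·0.17] = 729.487 + 74.4773 = 803.964.
With uncorrelated errors the cross-covariances are all true-score covariance, so they carry over unchanged; only the diagonal terms shrink to ρᵢσᵢ².
True-score variance = [1.9²·4.5²·0.62 + 1.4²·18.3²·0.80] + 74.4773 = 570.431 + 74.4773 = 644.908.
Reliability = 644.908 / 803.964 = 0.8022.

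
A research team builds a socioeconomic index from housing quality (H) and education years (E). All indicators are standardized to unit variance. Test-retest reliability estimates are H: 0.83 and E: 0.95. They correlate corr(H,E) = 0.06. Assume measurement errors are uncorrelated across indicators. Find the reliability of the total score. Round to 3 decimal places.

Var(H+E) = 2 + 2·[0.06] = 2 + 0.12 = 2.12.
Under uncorrelated errors the observed covariances equal the true-score covariances, so only the own-variance terms attenuate.
True-score variance = [0.83 + 0.95] + 0.12 = 1.78 + 0.12 = 1.9.
Reliability = 1.9 / 2.12 = 0.896.

0.896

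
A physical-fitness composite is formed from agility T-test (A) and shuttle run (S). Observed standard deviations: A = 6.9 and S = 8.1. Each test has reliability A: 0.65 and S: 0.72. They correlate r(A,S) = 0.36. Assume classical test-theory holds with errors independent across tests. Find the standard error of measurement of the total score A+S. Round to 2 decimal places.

Var(total) = 113.22 + 40.2408 = 153.461.
True-score variance = 78.1857 + 40.2408 = 118.427, so reliability = 0.7717.
Error variance = 153.461 − 118.427 = 35.0343; SEM = √35.0343 = 5.92.

5.92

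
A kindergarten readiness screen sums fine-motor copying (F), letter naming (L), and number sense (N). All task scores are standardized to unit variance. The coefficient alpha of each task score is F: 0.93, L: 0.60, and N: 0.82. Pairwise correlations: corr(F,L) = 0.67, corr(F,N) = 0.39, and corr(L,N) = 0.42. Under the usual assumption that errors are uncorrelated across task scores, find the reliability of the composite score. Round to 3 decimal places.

Var(F+L+N) = 3 + 2·[0.67 + 0.39 + 0.42] = 3 + 2.96 = 5.96.
With uncorrelated errors the cross-covariances are all true-score covariance, so they carry over unchanged; only the diagonal terms shrink to ρᵢσᵢ².
True-score variance = [0.93 + 0.60 + 0.82] + 2.96 = 2.35 + 2.96 = 5.31.
Reliability = 5.31 / 5.96 = 0.891.

0.891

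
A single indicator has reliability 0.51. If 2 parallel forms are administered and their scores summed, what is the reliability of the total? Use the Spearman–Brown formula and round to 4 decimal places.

ρ_k = kρ / (1 + (k−1)ρ) = 2·0.51 / (1 + 1·0.51) = 1.020 / 1.510 = 0.6755.

0.6755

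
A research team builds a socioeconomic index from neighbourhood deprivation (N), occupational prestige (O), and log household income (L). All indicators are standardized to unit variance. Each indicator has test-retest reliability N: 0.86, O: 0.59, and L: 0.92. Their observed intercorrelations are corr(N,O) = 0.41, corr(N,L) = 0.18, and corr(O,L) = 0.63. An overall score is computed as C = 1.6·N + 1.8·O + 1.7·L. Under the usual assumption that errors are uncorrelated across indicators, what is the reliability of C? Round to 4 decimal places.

0.8793

Var(C) = 1.6² + 1.8² + 1.7² + 2·[2.88·0.41 + 2.72·0.18 + 3.06·0.63] = 8.69 + 7.1964 = 15.8864.
Because errors are independent across components, Cov(Tᵢ,Tⱼ) = Cov(Xᵢ,Xⱼ); the off-diagonal part of the true-score variance is the same as above.
True-score variance = [1.6²·0.86 + 1.8²·0.59 + 1.7²·0.92] + 7.1964 = 6.772 + 7.1964 = 13.9684.
Reliability = 13.9684 / 15.8864 = 0.8793.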